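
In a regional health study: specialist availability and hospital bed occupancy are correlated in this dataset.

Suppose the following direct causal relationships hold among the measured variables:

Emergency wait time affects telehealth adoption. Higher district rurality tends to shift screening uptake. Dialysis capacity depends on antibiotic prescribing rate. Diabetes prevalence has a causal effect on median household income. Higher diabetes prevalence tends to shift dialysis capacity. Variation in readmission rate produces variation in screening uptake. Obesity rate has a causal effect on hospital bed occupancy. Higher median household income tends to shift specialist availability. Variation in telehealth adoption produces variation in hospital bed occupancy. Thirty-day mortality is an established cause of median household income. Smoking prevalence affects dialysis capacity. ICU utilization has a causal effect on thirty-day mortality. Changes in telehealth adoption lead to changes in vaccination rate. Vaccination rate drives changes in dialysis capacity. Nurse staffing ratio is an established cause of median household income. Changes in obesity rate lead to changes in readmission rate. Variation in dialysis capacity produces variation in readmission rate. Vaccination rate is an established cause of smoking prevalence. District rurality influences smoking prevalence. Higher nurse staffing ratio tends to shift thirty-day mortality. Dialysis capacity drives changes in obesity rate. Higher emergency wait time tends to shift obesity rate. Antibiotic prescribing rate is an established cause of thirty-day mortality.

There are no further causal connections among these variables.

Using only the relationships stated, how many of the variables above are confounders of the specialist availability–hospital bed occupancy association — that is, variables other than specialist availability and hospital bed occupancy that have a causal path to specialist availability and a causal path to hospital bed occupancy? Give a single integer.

2

The common causes are: antibiotic prescribing rate (to specialist availability via antibiotic prescribing rate → thirty-day mortality → median household income → specialist availability; to hospital bed occupancy via antibiotic prescribing rate → dialysis capacity → obesity rate → hospital bed occupancy); diabetes prevalence (to specialist availability via diabetes prevalence → median household income → specialist availability; to hospital bed occupancy via diabetes prevalence → dialysis capacity → obesity rate → hospital bed occupancy).
Every other variable lacks a causal path to at least one of specialist availability and hospital bed occupancy.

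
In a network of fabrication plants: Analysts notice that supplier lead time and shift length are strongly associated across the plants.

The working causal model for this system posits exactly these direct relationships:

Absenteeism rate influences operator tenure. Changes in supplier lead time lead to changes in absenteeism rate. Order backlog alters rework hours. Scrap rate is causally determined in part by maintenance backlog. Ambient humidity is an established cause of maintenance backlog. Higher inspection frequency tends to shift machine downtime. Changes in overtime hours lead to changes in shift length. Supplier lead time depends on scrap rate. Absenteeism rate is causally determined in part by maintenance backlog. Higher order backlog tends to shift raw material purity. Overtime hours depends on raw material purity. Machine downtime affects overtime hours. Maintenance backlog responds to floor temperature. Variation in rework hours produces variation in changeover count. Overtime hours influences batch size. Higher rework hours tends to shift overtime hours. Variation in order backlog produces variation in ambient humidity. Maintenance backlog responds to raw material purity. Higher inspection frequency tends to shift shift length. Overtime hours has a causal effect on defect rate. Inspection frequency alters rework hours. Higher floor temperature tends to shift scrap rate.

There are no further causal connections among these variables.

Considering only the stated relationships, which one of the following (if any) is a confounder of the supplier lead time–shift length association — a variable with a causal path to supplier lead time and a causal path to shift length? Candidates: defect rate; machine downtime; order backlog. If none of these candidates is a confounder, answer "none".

order backlog

Order backlog causes supplier lead time (order backlog → ambient humidity → maintenance backlog → scrap rate → supplier lead time) and also causes shift length (order backlog → rework hours → overtime hours → shift length); it is a common cause of both.
Each of the other candidates lacks a causal path to at least one of supplier lead time and shift length, so they do not confound the relationship.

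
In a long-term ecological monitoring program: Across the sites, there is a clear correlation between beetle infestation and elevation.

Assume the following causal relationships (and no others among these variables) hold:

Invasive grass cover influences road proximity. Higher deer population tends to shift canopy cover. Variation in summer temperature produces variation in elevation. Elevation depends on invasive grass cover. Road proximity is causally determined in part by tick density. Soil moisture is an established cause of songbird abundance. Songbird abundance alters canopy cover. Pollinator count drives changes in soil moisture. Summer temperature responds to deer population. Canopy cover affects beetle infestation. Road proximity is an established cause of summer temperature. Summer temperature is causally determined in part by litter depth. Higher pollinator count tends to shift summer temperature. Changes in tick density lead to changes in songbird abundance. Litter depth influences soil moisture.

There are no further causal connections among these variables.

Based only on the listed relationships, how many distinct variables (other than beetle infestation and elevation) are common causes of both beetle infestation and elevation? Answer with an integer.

4

The common causes are: deer population (to beetle infestation via deer population → canopy cover → beetle infestation; to elevation via deer population → summer temperature → elevation); litter depth (to beetle infestation via litter depth → soil moisture → songbird abundance → canopy cover → beetle infestation; to elevation via litter depth → summer temperature → elevation); pollinator count (to beetle infestation via pollinator count → soil moisture → songbird abundance → canopy cover → beetle infestation; to elevation via pollinator count → summer temperature → elevation); tick density (to beetle infestation via tick density → songbird abundance → canopy cover → beetle infestation; to elevation via tick density → road proximity → summer temperature → elevation).
Every other variable lacks a causal path to at least one of beetle infestation and elevation.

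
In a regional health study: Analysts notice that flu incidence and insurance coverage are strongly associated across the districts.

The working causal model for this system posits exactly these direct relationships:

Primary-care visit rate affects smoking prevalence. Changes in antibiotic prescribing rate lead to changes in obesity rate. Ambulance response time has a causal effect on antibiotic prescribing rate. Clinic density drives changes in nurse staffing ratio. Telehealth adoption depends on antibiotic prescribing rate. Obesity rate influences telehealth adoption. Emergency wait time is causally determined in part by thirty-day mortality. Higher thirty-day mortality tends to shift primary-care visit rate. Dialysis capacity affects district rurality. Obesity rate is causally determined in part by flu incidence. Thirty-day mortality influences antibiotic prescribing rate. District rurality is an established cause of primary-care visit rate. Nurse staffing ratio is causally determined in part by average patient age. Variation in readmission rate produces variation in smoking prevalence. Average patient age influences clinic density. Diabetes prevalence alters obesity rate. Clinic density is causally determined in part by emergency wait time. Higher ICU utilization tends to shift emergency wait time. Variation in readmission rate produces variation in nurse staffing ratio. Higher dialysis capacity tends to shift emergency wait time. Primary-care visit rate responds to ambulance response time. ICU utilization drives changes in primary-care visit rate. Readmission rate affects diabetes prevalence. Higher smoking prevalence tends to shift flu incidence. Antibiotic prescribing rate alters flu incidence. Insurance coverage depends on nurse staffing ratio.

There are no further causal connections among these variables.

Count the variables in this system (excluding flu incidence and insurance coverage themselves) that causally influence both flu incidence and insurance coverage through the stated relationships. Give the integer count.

The common causes are: ICU utilization (to flu incidence via ICU utilization → primary-care visit rate → smoking prevalence → flu incidence; to insurance coverage via ICU utilization → emergency wait time → clinic density → nurse staffing ratio → insurance coverage); dialysis capacity (to flu incidence via dialysis capacity → district rurality → primary-care visit rate → smoking prevalence → flu incidence; to insurance coverage via dialysis capacity → emergency wait time → clinic density → nurse staffing ratio → insurance coverage); readmission rate (to flu incidence via readmission rate → smoking prevalence → flu incidence; to insurance coverage via readmission rate → nurse staffing ratio → insurance coverage); thirty-day mortality (to flu incidence via thirty-day mortality → antibiotic prescribing rate → flu incidence; to insurance coverage via thirty-day mortality → emergency wait time → clinic density → nurse staffing ratio → insurance coverage).
Every other variable lacks a causal path to at least one of flu incidence and insurance coverage.

4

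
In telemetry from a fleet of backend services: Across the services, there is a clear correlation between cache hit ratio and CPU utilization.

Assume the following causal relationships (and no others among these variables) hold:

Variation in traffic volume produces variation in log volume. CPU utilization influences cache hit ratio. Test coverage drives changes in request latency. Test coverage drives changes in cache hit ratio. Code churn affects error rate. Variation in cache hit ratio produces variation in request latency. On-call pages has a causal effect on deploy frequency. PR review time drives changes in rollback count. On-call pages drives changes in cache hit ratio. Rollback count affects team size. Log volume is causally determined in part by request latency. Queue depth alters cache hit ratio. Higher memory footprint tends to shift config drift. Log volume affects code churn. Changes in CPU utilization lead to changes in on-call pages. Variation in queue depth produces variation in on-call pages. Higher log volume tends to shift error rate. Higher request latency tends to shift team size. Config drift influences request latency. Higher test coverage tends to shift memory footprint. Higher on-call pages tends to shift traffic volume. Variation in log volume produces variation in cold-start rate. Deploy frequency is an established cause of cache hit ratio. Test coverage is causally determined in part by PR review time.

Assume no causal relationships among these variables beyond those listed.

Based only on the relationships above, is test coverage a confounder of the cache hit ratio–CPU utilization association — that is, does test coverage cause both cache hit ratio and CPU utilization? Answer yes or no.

no

Test coverage has no stated causal path to CPU utilization. A confounder must cause both variables, so test coverage does not qualify.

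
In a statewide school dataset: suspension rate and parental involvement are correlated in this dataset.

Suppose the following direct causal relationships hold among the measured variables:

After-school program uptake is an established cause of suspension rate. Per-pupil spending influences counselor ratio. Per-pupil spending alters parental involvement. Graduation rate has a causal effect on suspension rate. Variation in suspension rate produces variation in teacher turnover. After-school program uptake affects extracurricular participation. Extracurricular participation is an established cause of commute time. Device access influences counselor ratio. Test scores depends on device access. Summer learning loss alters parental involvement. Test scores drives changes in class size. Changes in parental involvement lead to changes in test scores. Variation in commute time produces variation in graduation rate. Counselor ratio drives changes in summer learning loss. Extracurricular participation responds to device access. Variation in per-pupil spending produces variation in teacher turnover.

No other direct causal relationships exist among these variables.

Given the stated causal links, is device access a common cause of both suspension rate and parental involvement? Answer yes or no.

Device access has a causal path to suspension rate (device access → extracurricular participation → commute time → graduation rate → suspension rate) and to parental involvement (device access → counselor ratio → summer learning loss → parental involvement), so it is a common cause of both — a confounder.

yes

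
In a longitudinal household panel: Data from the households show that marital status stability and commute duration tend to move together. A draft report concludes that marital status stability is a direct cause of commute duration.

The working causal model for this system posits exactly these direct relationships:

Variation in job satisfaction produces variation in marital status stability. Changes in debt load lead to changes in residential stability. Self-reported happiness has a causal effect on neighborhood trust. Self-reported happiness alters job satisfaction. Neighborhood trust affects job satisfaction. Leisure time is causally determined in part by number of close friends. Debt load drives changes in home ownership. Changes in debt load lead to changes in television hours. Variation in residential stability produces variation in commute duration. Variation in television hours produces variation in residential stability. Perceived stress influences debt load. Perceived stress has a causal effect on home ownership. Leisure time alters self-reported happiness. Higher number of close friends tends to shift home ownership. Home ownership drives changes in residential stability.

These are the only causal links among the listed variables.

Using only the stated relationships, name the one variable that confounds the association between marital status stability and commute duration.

Number of close friends has a causal path to marital status stability (number of close friends → leisure time → self-reported happiness → job satisfaction → marital status stability) and a separate causal path to commute duration (number of close friends → home ownership → residential stability → commute duration), so it is a common cause of both.
No stated relationship gives marital status stability a causal route to commute duration, so the correlation is explained by the shared upstream cause rather than a direct effect.

number of close friends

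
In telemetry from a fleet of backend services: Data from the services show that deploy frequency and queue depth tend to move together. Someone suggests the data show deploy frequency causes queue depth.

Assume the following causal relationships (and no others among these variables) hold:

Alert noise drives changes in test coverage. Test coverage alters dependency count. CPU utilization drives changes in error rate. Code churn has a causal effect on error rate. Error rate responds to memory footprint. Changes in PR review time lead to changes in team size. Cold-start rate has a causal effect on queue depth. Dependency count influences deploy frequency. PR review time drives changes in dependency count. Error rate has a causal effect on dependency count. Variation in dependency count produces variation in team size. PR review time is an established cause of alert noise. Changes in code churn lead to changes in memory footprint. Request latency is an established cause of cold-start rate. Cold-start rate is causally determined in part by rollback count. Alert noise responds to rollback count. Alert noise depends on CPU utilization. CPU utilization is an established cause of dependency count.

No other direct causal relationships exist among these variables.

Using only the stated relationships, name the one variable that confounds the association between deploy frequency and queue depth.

rollback count

Rollback count has a causal path to deploy frequency (rollback count → alert noise → test coverage → dependency count → deploy frequency) and a separate causal path to queue depth (rollback count → cold-start rate → queue depth), so it is a common cause of both.
No stated relationship gives deploy frequency a causal route to queue depth, so the correlation is explained by the shared upstream cause rather than a direct effect.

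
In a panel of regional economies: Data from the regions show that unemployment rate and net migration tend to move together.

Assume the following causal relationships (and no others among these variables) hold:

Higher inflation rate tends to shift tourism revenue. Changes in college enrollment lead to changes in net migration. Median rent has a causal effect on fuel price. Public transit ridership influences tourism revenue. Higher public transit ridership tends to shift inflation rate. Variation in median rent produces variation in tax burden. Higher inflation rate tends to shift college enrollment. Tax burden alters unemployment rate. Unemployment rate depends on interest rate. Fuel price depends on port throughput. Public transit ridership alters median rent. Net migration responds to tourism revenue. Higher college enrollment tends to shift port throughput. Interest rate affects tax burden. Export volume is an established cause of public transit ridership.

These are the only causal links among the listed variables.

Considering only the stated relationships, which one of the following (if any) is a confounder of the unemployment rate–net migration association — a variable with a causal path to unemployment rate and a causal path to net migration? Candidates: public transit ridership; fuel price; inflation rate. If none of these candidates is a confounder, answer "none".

Public transit ridership causes unemployment rate (public transit ridership → median rent → tax burden → unemployment rate) and also causes net migration (public transit ridership → tourism revenue → net migration); it is a common cause of both.
Each of the other candidates lacks a causal path to at least one of unemployment rate and net migration, so they do not confound the relationship.

public transit ridership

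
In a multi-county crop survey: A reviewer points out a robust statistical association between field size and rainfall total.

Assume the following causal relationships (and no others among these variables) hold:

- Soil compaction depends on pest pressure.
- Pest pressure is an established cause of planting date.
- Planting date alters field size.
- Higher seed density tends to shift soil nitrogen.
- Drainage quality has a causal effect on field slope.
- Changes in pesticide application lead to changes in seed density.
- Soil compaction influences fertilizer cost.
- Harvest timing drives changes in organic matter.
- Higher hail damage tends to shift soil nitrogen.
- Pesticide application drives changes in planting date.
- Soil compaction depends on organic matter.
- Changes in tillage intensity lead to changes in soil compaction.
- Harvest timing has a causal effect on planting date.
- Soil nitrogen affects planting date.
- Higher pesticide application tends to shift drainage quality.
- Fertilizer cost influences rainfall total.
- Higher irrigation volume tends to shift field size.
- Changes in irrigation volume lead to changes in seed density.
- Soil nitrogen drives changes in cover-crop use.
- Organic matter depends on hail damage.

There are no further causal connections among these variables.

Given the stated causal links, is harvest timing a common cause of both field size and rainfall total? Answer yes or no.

Harvest timing has a causal path to field size (harvest timing → planting date → field size) and to rainfall total (harvest timing → organic matter → soil compaction → fertilizer cost → rainfall total), so it is a common cause of both — a confounder.

yes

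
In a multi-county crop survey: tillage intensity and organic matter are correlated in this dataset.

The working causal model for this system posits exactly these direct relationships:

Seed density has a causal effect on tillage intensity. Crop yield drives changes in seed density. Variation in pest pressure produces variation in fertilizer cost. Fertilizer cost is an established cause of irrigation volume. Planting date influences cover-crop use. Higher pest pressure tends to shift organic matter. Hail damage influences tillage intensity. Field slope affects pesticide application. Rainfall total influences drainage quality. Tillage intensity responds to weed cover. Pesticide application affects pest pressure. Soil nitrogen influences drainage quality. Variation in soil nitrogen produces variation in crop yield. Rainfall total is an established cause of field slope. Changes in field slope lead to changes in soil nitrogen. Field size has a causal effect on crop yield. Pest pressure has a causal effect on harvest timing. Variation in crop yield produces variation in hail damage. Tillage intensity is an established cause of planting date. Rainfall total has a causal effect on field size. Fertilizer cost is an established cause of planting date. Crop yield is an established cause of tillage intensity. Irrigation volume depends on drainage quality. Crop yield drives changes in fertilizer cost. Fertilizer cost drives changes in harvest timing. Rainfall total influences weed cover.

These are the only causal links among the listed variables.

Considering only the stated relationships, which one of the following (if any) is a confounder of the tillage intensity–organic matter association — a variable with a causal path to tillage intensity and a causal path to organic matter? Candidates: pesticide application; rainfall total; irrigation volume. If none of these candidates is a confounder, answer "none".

Rainfall total causes tillage intensity (rainfall total → weed cover → tillage intensity) and also causes organic matter (rainfall total → field slope → pesticide application → pest pressure → organic matter); it is a common cause of both.
Each of the other candidates lacks a causal path to at least one of tillage intensity and organic matter, so they do not confound the relationship.

rainfall total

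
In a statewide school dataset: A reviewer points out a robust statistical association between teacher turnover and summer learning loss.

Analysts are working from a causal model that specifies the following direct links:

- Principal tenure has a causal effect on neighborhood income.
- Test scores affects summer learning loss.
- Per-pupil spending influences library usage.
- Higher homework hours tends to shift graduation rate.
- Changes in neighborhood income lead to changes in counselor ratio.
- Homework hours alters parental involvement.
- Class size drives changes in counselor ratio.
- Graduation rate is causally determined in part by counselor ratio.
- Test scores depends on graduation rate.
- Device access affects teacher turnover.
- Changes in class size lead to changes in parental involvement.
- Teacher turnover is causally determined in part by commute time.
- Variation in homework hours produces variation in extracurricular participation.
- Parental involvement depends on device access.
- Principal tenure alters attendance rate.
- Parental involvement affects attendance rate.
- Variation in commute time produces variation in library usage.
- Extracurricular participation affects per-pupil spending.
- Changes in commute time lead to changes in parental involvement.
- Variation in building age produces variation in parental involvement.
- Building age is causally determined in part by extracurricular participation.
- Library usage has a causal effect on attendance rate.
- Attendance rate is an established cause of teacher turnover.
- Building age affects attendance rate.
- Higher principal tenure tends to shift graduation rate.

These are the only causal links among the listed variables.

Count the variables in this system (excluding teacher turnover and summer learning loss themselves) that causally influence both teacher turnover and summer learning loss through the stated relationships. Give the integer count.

The common causes are: class size (to teacher turnover via class size → parental involvement → attendance rate → teacher turnover; to summer learning loss via class size → counselor ratio → graduation rate → test scores → summer learning loss); homework hours (to teacher turnover via homework hours → parental involvement → attendance rate → teacher turnover; to summer learning loss via homework hours → graduation rate → test scores → summer learning loss); principal tenure (to teacher turnover via principal tenure → attendance rate → teacher turnover; to summer learning loss via principal tenure → graduation rate → test scores → summer learning loss).
Every other variable lacks a causal path to at least one of teacher turnover and summer learning loss.

3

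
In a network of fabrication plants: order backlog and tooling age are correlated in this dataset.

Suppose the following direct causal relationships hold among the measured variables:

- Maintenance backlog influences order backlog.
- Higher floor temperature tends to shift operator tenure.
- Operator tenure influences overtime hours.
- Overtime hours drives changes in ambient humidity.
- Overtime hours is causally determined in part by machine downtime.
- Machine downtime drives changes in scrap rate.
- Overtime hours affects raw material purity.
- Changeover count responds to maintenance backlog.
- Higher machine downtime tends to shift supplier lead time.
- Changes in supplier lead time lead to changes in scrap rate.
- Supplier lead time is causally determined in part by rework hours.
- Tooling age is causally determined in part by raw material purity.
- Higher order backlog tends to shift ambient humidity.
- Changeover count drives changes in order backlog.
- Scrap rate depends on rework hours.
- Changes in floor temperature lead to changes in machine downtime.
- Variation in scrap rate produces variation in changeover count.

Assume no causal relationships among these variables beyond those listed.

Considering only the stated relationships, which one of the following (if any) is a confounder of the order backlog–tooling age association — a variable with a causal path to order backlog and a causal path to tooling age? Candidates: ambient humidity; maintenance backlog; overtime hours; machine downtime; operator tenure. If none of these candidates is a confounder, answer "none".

machine downtime

Machine downtime causes order backlog (machine downtime → scrap rate → changeover count → order backlog) and also causes tooling age (machine downtime → overtime hours → raw material purity → tooling age); it is a common cause of both.
Each of the other candidates lacks a causal path to at least one of order backlog and tooling age, so they do not confound the relationship.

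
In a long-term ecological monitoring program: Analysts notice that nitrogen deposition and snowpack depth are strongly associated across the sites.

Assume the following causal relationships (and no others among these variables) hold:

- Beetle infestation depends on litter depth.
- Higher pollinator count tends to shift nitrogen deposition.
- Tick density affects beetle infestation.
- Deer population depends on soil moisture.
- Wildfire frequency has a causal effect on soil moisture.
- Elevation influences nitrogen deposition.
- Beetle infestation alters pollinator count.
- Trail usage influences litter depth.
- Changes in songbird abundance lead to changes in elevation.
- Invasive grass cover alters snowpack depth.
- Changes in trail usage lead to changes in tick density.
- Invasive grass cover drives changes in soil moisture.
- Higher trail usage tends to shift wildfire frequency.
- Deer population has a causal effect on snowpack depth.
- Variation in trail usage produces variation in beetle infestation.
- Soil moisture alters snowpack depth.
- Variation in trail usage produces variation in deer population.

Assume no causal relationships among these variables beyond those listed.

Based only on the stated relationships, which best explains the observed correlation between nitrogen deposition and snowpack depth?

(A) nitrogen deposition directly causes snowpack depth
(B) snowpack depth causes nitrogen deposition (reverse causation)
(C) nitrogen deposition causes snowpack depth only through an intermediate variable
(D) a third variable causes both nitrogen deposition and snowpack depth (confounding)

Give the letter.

D

Trail usage causes nitrogen deposition (trail usage → beetle infestation → pollinator count → nitrogen deposition) and snowpack depth (trail usage → deer population → snowpack depth) — a common cause creating the correlation.
There is no stated path from nitrogen deposition to snowpack depth or from snowpack depth to nitrogen deposition, so neither direct nor reverse causation applies.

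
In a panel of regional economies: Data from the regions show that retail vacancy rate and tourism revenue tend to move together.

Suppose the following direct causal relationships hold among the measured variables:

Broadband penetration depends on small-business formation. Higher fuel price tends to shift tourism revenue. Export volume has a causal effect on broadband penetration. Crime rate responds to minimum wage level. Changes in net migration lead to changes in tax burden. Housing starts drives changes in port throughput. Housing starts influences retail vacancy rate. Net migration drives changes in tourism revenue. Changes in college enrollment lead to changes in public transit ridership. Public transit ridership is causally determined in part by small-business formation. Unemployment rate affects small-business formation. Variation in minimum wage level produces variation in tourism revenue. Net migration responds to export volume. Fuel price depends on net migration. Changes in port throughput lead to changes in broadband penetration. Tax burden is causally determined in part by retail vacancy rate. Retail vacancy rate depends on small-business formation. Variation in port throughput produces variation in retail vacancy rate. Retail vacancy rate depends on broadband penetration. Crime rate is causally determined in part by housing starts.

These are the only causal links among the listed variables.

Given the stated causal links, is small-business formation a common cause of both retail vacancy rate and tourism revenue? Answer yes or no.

no

Small-business formation has no stated causal path to tourism revenue. A confounder must cause both variables, so small-business formation does not qualify.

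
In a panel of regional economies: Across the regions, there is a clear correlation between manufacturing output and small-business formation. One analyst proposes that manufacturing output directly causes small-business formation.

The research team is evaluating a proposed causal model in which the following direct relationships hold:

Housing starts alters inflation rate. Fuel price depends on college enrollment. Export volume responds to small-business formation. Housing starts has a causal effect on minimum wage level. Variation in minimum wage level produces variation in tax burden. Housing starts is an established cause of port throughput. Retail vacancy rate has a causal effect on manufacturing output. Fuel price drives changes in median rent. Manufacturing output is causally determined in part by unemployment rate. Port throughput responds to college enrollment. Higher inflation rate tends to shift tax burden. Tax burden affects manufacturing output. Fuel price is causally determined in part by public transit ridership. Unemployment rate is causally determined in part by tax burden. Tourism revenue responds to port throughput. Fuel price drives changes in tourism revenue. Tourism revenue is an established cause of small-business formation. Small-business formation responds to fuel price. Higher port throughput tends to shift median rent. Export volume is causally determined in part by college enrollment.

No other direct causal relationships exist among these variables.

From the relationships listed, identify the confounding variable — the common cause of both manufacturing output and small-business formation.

Housing starts has a causal path to manufacturing output (housing starts → minimum wage level → tax burden → manufacturing output) and a separate causal path to small-business formation (housing starts → port throughput → tourism revenue → small-business formation), so it is a common cause of both.
No stated relationship gives manufacturing output a causal route to small-business formation, so the correlation is explained by the shared upstream cause rather than a direct effect.

housing starts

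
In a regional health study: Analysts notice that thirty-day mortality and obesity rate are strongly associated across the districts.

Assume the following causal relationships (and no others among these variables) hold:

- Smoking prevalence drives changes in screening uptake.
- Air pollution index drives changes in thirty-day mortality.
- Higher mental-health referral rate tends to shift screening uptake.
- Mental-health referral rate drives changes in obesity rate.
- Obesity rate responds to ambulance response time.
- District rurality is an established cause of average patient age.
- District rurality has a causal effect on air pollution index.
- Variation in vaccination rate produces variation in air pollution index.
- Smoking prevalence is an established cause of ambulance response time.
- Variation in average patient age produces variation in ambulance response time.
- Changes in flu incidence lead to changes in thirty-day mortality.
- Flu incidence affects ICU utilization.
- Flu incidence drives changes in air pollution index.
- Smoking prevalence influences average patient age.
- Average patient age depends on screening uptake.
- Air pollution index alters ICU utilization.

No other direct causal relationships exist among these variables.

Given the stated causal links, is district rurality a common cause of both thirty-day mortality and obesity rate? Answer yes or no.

yes

District rurality has a causal path to thirty-day mortality (district rurality → air pollution index → thirty-day mortality) and to obesity rate (district rurality → average patient age → ambulance response time → obesity rate), so it is a common cause of both — a confounder.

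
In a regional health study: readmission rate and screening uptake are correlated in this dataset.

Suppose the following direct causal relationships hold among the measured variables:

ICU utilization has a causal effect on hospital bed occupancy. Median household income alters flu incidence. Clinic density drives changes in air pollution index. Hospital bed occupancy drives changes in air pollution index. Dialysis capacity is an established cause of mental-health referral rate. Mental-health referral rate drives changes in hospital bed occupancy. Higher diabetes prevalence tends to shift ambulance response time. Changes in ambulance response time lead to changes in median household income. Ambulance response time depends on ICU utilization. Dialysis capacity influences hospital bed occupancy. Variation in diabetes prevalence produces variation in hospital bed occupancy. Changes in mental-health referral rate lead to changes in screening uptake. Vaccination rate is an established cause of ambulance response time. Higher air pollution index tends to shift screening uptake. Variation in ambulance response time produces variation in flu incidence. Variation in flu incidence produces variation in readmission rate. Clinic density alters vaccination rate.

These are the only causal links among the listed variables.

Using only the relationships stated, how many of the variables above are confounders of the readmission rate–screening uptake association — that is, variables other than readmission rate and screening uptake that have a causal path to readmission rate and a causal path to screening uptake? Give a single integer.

The common causes are: ICU utilization (to readmission rate via ICU utilization → ambulance response time → flu incidence → readmission rate; to screening uptake via ICU utilization → hospital bed occupancy → air pollution index → screening uptake); clinic density (to readmission rate via clinic density → vaccination rate → ambulance response time → flu incidence → readmission rate; to screening uptake via clinic density → air pollution index → screening uptake); diabetes prevalence (to readmission rate via diabetes prevalence → ambulance response time → flu incidence → readmission rate; to screening uptake via diabetes prevalence → hospital bed occupancy → air pollution index → screening uptake).
Every other variable lacks a causal path to at least one of readmission rate and screening uptake.

3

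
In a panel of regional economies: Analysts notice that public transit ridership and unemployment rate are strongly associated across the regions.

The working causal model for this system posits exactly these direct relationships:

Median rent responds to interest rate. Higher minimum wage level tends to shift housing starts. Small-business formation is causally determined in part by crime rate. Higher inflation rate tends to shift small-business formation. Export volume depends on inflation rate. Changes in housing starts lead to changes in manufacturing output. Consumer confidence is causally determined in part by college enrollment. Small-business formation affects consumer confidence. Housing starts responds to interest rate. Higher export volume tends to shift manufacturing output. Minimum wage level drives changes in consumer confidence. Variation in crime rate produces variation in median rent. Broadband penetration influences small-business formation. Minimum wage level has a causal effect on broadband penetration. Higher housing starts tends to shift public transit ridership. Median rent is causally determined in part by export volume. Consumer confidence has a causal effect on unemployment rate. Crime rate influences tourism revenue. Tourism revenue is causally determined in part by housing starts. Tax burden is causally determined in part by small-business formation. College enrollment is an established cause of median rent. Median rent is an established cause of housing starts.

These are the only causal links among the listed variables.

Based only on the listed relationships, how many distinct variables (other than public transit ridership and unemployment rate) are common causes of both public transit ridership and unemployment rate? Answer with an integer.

4

The common causes are: college enrollment (to public transit ridership via college enrollment → median rent → housing starts → public transit ridership; to unemployment rate via college enrollment → consumer confidence → unemployment rate); crime rate (to public transit ridership via crime rate → median rent → housing starts → public transit ridership; to unemployment rate via crime rate → small-business formation → consumer confidence → unemployment rate); inflation rate (to public transit ridership via inflation rate → export volume → median rent → housing starts → public transit ridership; to unemployment rate via inflation rate → small-business formation → consumer confidence → unemployment rate); minimum wage level (to public transit ridership via minimum wage level → housing starts → public transit ridership; to unemployment rate via minimum wage level → consumer confidence → unemployment rate).
Every other variable lacks a causal path to at least one of public transit ridership and unemployment rate.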